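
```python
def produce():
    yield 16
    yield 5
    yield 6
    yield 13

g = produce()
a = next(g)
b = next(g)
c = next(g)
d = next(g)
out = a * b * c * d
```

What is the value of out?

Step 1: Create generator and consume all values:
  a = next(g) = 16
  b = next(g) = 5
  c = next(g) = 6
  d = next(g) = 13
Step 2: out = 16 * 5 * 6 * 13 = 6240.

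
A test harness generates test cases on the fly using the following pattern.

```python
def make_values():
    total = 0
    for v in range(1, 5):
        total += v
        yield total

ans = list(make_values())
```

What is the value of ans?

Step 1: Generator accumulates running sum:
  v=1: total = 1, yield 1
  v=2: total = 3, yield 3
  v=3: total = 6, yield 6
  v=4: total = 10, yield 10
Therefore ans = [1, 3, 6, 10].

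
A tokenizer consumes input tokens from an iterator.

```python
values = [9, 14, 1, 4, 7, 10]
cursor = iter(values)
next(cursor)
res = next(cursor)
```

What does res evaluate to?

Step 1: Create iterator over [9, 14, 1, 4, 7, 10].
Step 2: next() consumes 9.
Step 3: next() returns 14.
Therefore res = 14.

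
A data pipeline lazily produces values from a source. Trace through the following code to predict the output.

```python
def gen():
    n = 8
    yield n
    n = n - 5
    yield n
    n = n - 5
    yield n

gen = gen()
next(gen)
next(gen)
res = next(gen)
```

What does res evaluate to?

Step 1: Trace through generator execution:
  Yield 1: n starts at 8, yield 8
  Yield 2: n = 8 - 5 = 3, yield 3
  Yield 3: n = 3 - 5 = -2, yield -2
Step 2: First next() gets 8, second next() gets the second value, third next() yields -2.
Therefore res = -2.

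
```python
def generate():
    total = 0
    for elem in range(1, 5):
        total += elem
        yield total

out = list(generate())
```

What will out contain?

Step 1: Generator accumulates running sum:
  elem=1: total = 1, yield 1
  elem=2: total = 3, yield 3
  elem=3: total = 6, yield 6
  elem=4: total = 10, yield 10
Therefore out = [1, 3, 6, 10].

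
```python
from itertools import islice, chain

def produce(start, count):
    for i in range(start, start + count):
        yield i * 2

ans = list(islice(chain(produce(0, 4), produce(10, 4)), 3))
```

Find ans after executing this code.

Step 1: produce(0, 4) yields [0, 2, 4, 6].
Step 2: produce(10, 4) yields [20, 22, 24, 26].
Step 3: chain concatenates: [0, 2, 4, 6, 20, 22, 24, 26].
Step 4: islice takes first 3: [0, 2, 4].
Therefore ans = [0, 2, 4].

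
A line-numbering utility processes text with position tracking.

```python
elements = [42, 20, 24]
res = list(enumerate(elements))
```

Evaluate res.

Step 1: enumerate pairs each element with its index:
  (0, 42)
  (1, 20)
  (2, 24)
Therefore res = [(0, 42), (1, 20), (2, 24)].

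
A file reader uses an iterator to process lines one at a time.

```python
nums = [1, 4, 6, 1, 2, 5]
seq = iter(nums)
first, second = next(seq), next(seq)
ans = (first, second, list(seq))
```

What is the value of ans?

Step 1: Create iterator over [1, 4, 6, 1, 2, 5].
Step 2: first = 1, second = 4.
Step 3: Remaining elements: [6, 1, 2, 5].
Therefore ans = (1, 4, [6, 1, 2, 5]).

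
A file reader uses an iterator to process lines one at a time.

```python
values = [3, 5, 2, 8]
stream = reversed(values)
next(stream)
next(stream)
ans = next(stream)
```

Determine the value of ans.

Step 1: reversed([3, 5, 2, 8]) gives iterator: [8, 2, 5, 3].
Step 2: First next() = 8, second next() = 2.
Step 3: Third next() = 5.
Therefore ans = 5.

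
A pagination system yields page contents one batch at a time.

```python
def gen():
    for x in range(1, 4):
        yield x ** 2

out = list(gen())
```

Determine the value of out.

Step 1: For each x in range(1, 4), yield x**2:
  x=1: yield 1**2 = 1
  x=2: yield 2**2 = 4
  x=3: yield 3**2 = 9
Therefore out = [1, 4, 9].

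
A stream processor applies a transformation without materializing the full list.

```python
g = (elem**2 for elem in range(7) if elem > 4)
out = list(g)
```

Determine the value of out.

Step 1: For range(7), keep elem > 4, then square:
  elem=0: 0 <= 4, excluded
  elem=1: 1 <= 4, excluded
  elem=2: 2 <= 4, excluded
  elem=3: 3 <= 4, excluded
  elem=4: 4 <= 4, excluded
  elem=5: 5 > 4, yield 5**2 = 25
  elem=6: 6 > 4, yield 6**2 = 36
Therefore out = [25, 36].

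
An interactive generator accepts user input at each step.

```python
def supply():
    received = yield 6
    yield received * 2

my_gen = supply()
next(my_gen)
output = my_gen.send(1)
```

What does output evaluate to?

Step 1: next(my_gen) advances to first yield, producing 6.
Step 2: send(1) resumes, received = 1.
Step 3: yield received * 2 = 1 * 2 = 2.
Therefore output = 2.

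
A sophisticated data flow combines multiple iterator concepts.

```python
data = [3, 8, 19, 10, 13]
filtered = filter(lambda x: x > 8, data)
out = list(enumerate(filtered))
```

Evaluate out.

Step 1: Filter [3, 8, 19, 10, 13] for > 8: [19, 10, 13].
Step 2: enumerate re-indexes from 0: [(0, 19), (1, 10), (2, 13)].
Therefore out = [(0, 19), (1, 10), (2, 13)].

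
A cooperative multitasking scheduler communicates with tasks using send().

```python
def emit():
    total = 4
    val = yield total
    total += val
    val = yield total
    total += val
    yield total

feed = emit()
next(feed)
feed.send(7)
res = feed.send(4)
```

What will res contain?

Step 1: next() -> yield total=4.
Step 2: send(7) -> val=7, total = 4+7 = 11, yield 11.
Step 3: send(4) -> val=4, total = 11+4 = 15, yield 15.
Therefore res = 15.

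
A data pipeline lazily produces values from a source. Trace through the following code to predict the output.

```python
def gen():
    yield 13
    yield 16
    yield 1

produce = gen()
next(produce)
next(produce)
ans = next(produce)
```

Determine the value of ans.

Step 1: gen() creates a generator.
Step 2: next(produce) yields 13 (consumed and discarded).
Step 3: next(produce) yields 16 (consumed and discarded).
Step 4: next(produce) yields 1, assigned to ans.
Therefore ans = 1.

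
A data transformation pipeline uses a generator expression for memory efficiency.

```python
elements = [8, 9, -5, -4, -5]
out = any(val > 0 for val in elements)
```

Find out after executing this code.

Step 1: Check val > 0 for each element in [8, 9, -5, -4, -5]:
  8 > 0: True
  9 > 0: True
  -5 > 0: False
  -4 > 0: False
  -5 > 0: False
Step 2: any() returns True.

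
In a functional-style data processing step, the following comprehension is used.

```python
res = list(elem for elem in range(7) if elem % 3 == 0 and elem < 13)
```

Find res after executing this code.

Step 1: Filter range(7) where elem % 3 == 0 and elem < 13:
  elem=0: both conditions met, included
  elem=1: excluded (1 % 3 != 0)
  elem=2: excluded (2 % 3 != 0)
  elem=3: both conditions met, included
  elem=4: excluded (4 % 3 != 0)
  elem=5: excluded (5 % 3 != 0)
  elem=6: both conditions met, included
Therefore res = [0, 3, 6].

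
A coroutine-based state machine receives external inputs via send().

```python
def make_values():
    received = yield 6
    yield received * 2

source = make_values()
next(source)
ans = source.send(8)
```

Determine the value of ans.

Step 1: next(source) advances to first yield, producing 6.
Step 2: send(8) resumes, received = 8.
Step 3: yield received * 2 = 8 * 2 = 16.
Therefore ans = 16.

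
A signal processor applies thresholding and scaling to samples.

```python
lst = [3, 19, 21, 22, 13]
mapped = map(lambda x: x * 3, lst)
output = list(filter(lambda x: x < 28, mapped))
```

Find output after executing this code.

Step 1: Map x * 3:
  3 -> 9
  19 -> 57
  21 -> 63
  22 -> 66
  13 -> 39
Step 2: Filter for < 28:
  9: kept
  57: removed
  63: removed
  66: removed
  39: removed
Therefore output = [9].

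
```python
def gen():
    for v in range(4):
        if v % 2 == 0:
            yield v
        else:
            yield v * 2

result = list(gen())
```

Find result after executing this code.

Step 1: For each v in range(4), yield v if even, else v*2:
  v=0 (even): yield 0
  v=1 (odd): yield 1*2 = 2
  v=2 (even): yield 2
  v=3 (odd): yield 3*2 = 6
Therefore result = [0, 2, 2, 6].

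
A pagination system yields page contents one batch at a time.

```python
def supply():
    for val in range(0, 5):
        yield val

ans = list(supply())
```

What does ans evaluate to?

Step 1: The generator yields each value from range(0, 5).
Step 2: list() consumes all yields: [0, 1, 2, 3, 4].
Therefore ans = [0, 1, 2, 3, 4].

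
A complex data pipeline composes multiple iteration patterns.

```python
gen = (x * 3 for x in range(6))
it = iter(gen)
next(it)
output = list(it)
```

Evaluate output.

Step 1: Generator produces [0, 3, 6, 9, 12, 15].
Step 2: next(it) consumes first element (0).
Step 3: list(it) collects remaining: [3, 6, 9, 12, 15].
Therefore output = [3, 6, 9, 12, 15].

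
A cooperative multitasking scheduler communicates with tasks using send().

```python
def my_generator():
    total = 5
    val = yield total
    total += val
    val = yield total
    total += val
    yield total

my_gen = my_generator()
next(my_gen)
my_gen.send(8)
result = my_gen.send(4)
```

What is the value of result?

Step 1: next() -> yield total=5.
Step 2: send(8) -> val=8, total = 5+8 = 13, yield 13.
Step 3: send(4) -> val=4, total = 13+4 = 17, yield 17.
Therefore result = 17.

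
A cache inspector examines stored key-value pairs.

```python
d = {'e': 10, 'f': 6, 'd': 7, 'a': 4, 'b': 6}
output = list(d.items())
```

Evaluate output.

Step 1: d.items() returns (key, value) pairs in insertion order.
Therefore output = [('e', 10), ('f', 6), ('d', 7), ('a', 4), ('b', 6)].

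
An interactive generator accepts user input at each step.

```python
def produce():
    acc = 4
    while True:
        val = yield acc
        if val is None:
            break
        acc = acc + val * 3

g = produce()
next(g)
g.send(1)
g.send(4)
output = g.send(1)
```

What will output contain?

Step 1: next() -> yield acc=4.
Step 2: send(1) -> val=1, acc = 4 + 1*3 = 7, yield 7.
Step 3: send(4) -> val=4, acc = 7 + 4*3 = 19, yield 19.
Step 4: send(1) -> val=1, acc = 19 + 1*3 = 22, yield 22.
Therefore output = 22.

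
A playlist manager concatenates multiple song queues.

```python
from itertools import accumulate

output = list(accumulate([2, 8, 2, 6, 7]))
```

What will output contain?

Step 1: accumulate computes running sums:
  + 2 = 2
  + 8 = 10
  + 2 = 12
  + 6 = 18
  + 7 = 25
Therefore output = [2, 10, 12, 18, 25].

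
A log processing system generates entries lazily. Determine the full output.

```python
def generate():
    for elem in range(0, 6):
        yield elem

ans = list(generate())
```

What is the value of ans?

Step 1: The generator yields each value from range(0, 6).
Step 2: list() consumes all yields: [0, 1, 2, 3, 4, 5].
Therefore ans = [0, 1, 2, 3, 4, 5].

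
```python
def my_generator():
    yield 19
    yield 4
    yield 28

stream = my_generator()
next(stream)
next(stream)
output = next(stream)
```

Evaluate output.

Step 1: my_generator() creates a generator.
Step 2: next(stream) yields 19 (consumed and discarded).
Step 3: next(stream) yields 4 (consumed and discarded).
Step 4: next(stream) yields 28, assigned to output.
Therefore output = 28.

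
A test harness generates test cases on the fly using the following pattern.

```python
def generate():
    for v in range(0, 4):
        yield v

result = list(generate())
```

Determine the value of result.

Step 1: The generator yields each value from range(0, 4).
Step 2: list() consumes all yields: [0, 1, 2, 3].
Therefore result = [0, 1, 2, 3].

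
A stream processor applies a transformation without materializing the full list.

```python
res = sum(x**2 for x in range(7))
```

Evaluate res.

Step 1: Compute x**2 for each x in range(7):
  x=0: 0**2 = 0
  x=1: 1**2 = 1
  x=2: 2**2 = 4
  x=3: 3**2 = 9
  x=4: 4**2 = 16
  x=5: 5**2 = 25
  x=6: 6**2 = 36
Step 2: sum = 0 + 1 + 4 + 9 + 16 + 25 + 36 = 91.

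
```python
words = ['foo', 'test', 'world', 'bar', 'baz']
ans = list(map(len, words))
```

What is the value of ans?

Step 1: Map len() to each word:
  'foo' -> 3
  'test' -> 4
  'world' -> 5
  'bar' -> 3
  'baz' -> 3
Therefore ans = [3, 4, 5, 3, 3].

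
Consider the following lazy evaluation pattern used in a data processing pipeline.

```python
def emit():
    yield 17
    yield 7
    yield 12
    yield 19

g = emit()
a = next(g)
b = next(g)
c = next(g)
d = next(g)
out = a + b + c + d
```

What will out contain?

Step 1: Create generator and consume all values:
  a = next(g) = 17
  b = next(g) = 7
  c = next(g) = 12
  d = next(g) = 19
Step 2: out = 17 + 7 + 12 + 19 = 55.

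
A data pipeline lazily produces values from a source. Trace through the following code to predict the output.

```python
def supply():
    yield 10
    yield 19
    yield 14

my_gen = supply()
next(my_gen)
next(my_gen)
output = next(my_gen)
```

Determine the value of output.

Step 1: supply() creates a generator.
Step 2: next(my_gen) yields 10 (consumed and discarded).
Step 3: next(my_gen) yields 19 (consumed and discarded).
Step 4: next(my_gen) yields 14, assigned to output.
Therefore output = 14.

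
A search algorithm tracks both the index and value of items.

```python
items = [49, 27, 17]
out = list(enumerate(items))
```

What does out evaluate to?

Step 1: enumerate pairs each element with its index:
  (0, 49)
  (1, 27)
  (2, 17)
Therefore out = [(0, 49), (1, 27), (2, 17)].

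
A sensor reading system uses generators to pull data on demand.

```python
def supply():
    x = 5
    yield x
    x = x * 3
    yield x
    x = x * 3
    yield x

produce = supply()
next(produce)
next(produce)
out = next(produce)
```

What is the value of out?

Step 1: Trace through generator execution:
  Yield 1: x starts at 5, yield 5
  Yield 2: x = 5 * 3 = 15, yield 15
  Yield 3: x = 15 * 3 = 45, yield 45
Step 2: First next() gets 5, second next() gets the second value, third next() yields 45.
Therefore out = 45.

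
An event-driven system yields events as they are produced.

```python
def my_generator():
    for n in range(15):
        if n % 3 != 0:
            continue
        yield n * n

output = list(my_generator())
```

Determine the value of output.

Step 1: Only yield n**2 when n is divisible by 3:
  n=0: 0 % 3 == 0, yield 0**2 = 0
  n=3: 3 % 3 == 0, yield 3**2 = 9
  n=6: 6 % 3 == 0, yield 6**2 = 36
  n=9: 9 % 3 == 0, yield 9**2 = 81
  n=12: 12 % 3 == 0, yield 12**2 = 144
Therefore output = [0, 9, 36, 81, 144].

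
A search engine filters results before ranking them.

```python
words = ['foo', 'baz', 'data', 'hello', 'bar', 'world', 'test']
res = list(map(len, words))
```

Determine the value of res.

Step 1: Map len() to each word:
  'foo' -> 3
  'baz' -> 3
  'data' -> 4
  'hello' -> 5
  'bar' -> 3
  'world' -> 5
  'test' -> 4
Therefore res = [3, 3, 4, 5, 3, 5, 4].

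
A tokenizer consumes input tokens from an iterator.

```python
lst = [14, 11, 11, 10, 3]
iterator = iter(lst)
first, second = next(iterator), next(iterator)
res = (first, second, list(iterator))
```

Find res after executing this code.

Step 1: Create iterator over [14, 11, 11, 10, 3].
Step 2: first = 14, second = 11.
Step 3: Remaining elements: [11, 10, 3].
Therefore res = (14, 11, [11, 10, 3]).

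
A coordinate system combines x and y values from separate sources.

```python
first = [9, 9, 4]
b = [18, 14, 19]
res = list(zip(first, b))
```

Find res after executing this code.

Step 1: zip pairs elements at same index:
  Index 0: (9, 18)
  Index 1: (9, 14)
  Index 2: (4, 19)
Therefore res = [(9, 18), (9, 14), (4, 19)].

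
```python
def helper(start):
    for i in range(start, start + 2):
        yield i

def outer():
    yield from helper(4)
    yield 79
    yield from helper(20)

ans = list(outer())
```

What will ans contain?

Step 1: outer() delegates to helper(4):
  yield 4
  yield 5
Step 2: yield 79
Step 3: Delegates to helper(20):
  yield 20
  yield 21
Therefore ans = [4, 5, 79, 20, 21].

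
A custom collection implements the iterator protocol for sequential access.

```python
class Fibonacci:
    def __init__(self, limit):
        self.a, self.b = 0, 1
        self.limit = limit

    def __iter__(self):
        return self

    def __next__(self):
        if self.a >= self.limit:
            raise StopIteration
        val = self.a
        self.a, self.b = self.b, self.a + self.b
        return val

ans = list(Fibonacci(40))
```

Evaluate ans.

Step 1: Fibonacci-like sequence (a=0, b=1) until >= 40:
  Yield 0, then a,b = 1,1
  Yield 1, then a,b = 1,2
  Yield 1, then a,b = 2,3
  Yield 2, then a,b = 3,5
  Yield 3, then a,b = 5,8
  Yield 5, then a,b = 8,13
  Yield 8, then a,b = 13,21
  Yield 13, then a,b = 21,34
  Yield 21, then a,b = 34,55
  Yield 34, then a,b = 55,89
Step 2: 55 >= 40, stop.
Therefore ans = [0, 1, 1, 2, 3, 5, 8, 13, 21, 34].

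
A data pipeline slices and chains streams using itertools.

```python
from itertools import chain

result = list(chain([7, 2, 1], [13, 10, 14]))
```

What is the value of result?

Step 1: chain() concatenates iterables: [7, 2, 1] + [13, 10, 14].
Therefore result = [7, 2, 1, 13, 10, 14].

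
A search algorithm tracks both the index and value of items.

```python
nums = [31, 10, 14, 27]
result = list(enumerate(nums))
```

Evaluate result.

Step 1: enumerate pairs each element with its index:
  (0, 31)
  (1, 10)
  (2, 14)
  (3, 27)
Therefore result = [(0, 31), (1, 10), (2, 14), (3, 27)].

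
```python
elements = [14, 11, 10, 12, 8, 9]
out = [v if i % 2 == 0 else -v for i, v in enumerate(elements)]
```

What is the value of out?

Step 1: For each (i, v), keep v if i is even, negate if odd:
  i=0 (even): keep 14
  i=1 (odd): negate to -11
  i=2 (even): keep 10
  i=3 (odd): negate to -12
  i=4 (even): keep 8
  i=5 (odd): negate to -9
Therefore out = [14, -11, 10, -12, 8, -9].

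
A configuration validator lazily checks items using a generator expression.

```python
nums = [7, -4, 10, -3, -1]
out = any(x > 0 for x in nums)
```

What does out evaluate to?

Step 1: Check x > 0 for each element in [7, -4, 10, -3, -1]:
  7 > 0: True
  -4 > 0: False
  10 > 0: True
  -3 > 0: False
  -1 > 0: False
Step 2: any() returns True.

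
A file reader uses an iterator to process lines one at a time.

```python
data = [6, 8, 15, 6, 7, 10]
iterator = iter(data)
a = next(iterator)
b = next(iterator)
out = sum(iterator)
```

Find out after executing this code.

Step 1: Create iterator over [6, 8, 15, 6, 7, 10].
Step 2: a = next() = 6, b = next() = 8.
Step 3: sum() of remaining [15, 6, 7, 10] = 38.
Therefore out = 38.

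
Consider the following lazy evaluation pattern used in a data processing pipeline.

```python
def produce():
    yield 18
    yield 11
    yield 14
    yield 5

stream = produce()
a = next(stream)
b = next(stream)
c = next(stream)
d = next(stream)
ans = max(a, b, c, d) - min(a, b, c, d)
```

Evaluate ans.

Step 1: Create generator and consume all values:
  a = next(stream) = 18
  b = next(stream) = 11
  c = next(stream) = 14
  d = next(stream) = 5
Step 2: max = 18, min = 5, ans = 18 - 5 = 13.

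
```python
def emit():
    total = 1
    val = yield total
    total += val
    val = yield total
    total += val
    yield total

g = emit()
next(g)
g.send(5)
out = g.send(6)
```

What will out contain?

Step 1: next() -> yield total=1.
Step 2: send(5) -> val=5, total = 1+5 = 6, yield 6.
Step 3: send(6) -> val=6, total = 6+6 = 12, yield 12.
Therefore out = 12.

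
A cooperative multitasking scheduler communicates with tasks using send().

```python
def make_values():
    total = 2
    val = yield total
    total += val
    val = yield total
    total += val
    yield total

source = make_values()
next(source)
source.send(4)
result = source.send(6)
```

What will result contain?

Step 1: next() -> yield total=2.
Step 2: send(4) -> val=4, total = 2+4 = 6, yield 6.
Step 3: send(6) -> val=6, total = 6+6 = 12, yield 12.
Therefore result = 12.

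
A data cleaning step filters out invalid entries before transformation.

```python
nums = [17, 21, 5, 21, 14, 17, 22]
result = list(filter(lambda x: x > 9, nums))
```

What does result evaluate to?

Step 1: Filter elements > 9:
  17: kept
  21: kept
  5: removed
  21: kept
  14: kept
  17: kept
  22: kept
Therefore result = [17, 21, 21, 14, 17, 22].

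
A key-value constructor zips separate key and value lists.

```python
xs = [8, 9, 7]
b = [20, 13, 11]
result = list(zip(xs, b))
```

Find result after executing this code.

Step 1: zip pairs elements at same index:
  Index 0: (8, 20)
  Index 1: (9, 13)
  Index 2: (7, 11)
Therefore result = [(8, 20), (9, 13), (7, 11)].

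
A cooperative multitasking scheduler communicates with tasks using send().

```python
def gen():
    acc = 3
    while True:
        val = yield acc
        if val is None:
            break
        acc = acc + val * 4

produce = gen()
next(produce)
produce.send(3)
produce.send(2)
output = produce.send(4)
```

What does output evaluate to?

Step 1: next() -> yield acc=3.
Step 2: send(3) -> val=3, acc = 3 + 3*4 = 15, yield 15.
Step 3: send(2) -> val=2, acc = 15 + 2*4 = 23, yield 23.
Step 4: send(4) -> val=4, acc = 23 + 4*4 = 39, yield 39.
Therefore output = 39.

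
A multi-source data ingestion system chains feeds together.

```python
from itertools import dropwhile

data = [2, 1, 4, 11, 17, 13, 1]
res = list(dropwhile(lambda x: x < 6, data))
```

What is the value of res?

Step 1: dropwhile drops elements while < 6:
  2 < 6: dropped
  1 < 6: dropped
  4 < 6: dropped
  11: kept (dropping stopped)
Step 2: Remaining elements kept regardless of condition.
Therefore res = [11, 17, 13, 1].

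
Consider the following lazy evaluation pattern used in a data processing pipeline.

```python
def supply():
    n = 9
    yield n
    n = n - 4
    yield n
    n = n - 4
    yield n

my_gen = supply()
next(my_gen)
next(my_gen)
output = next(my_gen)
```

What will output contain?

Step 1: Trace through generator execution:
  Yield 1: n starts at 9, yield 9
  Yield 2: n = 9 - 4 = 5, yield 5
  Yield 3: n = 5 - 4 = 1, yield 1
Step 2: First next() gets 9, second next() gets the second value, third next() yields 1.
Therefore output = 1.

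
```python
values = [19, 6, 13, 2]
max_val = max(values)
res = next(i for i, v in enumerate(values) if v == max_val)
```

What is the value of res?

Step 1: max([19, 6, 13, 2]) = 19.
Step 2: Find first index where value == 19:
  Index 0: 19 == 19, found!
Therefore res = 0.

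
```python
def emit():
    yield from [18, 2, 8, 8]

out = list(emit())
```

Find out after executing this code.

Step 1: yield from delegates to the iterable, yielding each element.
Step 2: Collected values: [18, 2, 8, 8].
Therefore out = [18, 2, 8, 8].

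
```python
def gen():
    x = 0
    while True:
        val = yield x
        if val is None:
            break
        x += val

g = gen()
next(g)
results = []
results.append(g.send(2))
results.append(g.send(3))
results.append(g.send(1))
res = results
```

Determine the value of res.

Step 1: next(g) -> yield 0.
Step 2: send(2) -> x = 2, yield 2.
Step 3: send(3) -> x = 5, yield 5.
Step 4: send(1) -> x = 6, yield 6.
Therefore res = [2, 5, 6].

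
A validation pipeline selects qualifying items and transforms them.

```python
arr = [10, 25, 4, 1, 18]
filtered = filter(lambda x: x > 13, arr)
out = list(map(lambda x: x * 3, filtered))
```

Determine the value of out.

Step 1: Filter arr for elements > 13:
  10: removed
  25: kept
  4: removed
  1: removed
  18: kept
Step 2: Map x * 3 on filtered [25, 18]:
  25 -> 75
  18 -> 54
Therefore out = [75, 54].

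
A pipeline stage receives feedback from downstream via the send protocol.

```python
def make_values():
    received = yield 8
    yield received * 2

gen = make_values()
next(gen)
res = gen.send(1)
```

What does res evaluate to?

Step 1: next(gen) advances to first yield, producing 8.
Step 2: send(1) resumes, received = 1.
Step 3: yield received * 2 = 1 * 2 = 2.
Therefore res = 2.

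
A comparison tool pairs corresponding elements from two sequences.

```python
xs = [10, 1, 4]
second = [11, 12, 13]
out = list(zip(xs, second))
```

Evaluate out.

Step 1: zip pairs elements at same index:
  Index 0: (10, 11)
  Index 1: (1, 12)
  Index 2: (4, 13)
Therefore out = [(10, 11), (1, 12), (4, 13)].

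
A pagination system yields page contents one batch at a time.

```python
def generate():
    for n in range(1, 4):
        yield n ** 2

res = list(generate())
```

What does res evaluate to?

Step 1: For each n in range(1, 4), yield n**2:
  n=1: yield 1**2 = 1
  n=2: yield 2**2 = 4
  n=3: yield 3**2 = 9
Therefore res = [1, 4, 9].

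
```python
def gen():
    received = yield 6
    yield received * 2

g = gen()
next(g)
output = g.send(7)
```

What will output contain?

Step 1: next(g) advances to first yield, producing 6.
Step 2: send(7) resumes, received = 7.
Step 3: yield received * 2 = 7 * 2 = 14.
Therefore output = 14.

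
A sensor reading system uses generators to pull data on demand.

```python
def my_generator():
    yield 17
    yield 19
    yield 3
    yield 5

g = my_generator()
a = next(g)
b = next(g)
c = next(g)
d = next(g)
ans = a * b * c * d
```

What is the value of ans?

Step 1: Create generator and consume all values:
  a = next(g) = 17
  b = next(g) = 19
  c = next(g) = 3
  d = next(g) = 5
Step 2: ans = 17 * 19 * 3 * 5 = 4845.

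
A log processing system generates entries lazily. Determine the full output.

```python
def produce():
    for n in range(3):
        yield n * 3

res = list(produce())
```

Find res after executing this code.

Step 1: For each n in range(3), yield n * 3:
  n=0: yield 0 * 3 = 0
  n=1: yield 1 * 3 = 3
  n=2: yield 2 * 3 = 6
Therefore res = [0, 3, 6].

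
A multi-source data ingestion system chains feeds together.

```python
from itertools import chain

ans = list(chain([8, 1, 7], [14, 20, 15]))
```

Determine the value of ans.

Step 1: chain() concatenates iterables: [8, 1, 7] + [14, 20, 15].
Therefore ans = [8, 1, 7, 14, 20, 15].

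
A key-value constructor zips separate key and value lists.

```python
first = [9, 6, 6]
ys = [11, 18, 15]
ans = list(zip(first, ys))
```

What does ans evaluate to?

Step 1: zip pairs elements at same index:
  Index 0: (9, 11)
  Index 1: (6, 18)
  Index 2: (6, 15)
Therefore ans = [(9, 11), (6, 18), (6, 15)].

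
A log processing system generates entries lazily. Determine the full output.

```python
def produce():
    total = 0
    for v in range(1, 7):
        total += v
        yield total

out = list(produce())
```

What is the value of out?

Step 1: Generator accumulates running sum:
  v=1: total = 1, yield 1
  v=2: total = 3, yield 3
  v=3: total = 6, yield 6
  v=4: total = 10, yield 10
  v=5: total = 15, yield 15
  v=6: total = 21, yield 21
Therefore out = [1, 3, 6, 10, 15, 21].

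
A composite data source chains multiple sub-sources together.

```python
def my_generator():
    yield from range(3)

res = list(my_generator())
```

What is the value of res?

Step 1: yield from delegates to the iterable, yielding each element.
Step 2: Collected values: [0, 1, 2].
Therefore res = [0, 1, 2].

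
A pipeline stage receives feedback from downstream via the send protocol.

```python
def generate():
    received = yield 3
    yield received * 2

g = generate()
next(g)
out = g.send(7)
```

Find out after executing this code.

Step 1: next(g) advances to first yield, producing 3.
Step 2: send(7) resumes, received = 7.
Step 3: yield received * 2 = 7 * 2 = 14.
Therefore out = 14.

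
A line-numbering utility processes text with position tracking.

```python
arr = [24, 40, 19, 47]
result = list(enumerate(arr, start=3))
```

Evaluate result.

Step 1: enumerate with start=3:
  (3, 24)
  (4, 40)
  (5, 19)
  (6, 47)
Therefore result = [(3, 24), (4, 40), (5, 19), (6, 47)].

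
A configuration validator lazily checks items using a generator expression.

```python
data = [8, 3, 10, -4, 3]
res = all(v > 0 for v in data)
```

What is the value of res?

Step 1: Check v > 0 for each element in [8, 3, 10, -4, 3]:
  8 > 0: True
  3 > 0: True
  10 > 0: True
  -4 > 0: False
  3 > 0: True
Step 2: all() returns False.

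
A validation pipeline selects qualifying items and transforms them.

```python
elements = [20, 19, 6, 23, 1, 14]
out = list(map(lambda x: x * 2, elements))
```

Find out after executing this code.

Step 1: Apply lambda x: x * 2 to each element:
  20 -> 40
  19 -> 38
  6 -> 12
  23 -> 46
  1 -> 2
  14 -> 28
Therefore out = [40, 38, 12, 46, 2, 28].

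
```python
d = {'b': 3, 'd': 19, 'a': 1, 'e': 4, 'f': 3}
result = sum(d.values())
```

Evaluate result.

Step 1: d.values() = [3, 19, 1, 4, 3].
Step 2: sum = 30.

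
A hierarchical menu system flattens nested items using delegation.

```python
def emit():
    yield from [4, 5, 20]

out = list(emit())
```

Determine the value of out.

Step 1: yield from delegates to the iterable, yielding each element.
Step 2: Collected values: [4, 5, 20].
Therefore out = [4, 5, 20].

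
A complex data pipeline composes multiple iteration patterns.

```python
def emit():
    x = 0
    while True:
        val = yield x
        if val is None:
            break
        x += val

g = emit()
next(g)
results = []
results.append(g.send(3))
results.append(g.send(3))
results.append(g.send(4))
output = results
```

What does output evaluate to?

Step 1: next(g) -> yield 0.
Step 2: send(3) -> x = 3, yield 3.
Step 3: send(3) -> x = 6, yield 6.
Step 4: send(4) -> x = 10, yield 10.
Therefore output = [3, 6, 10].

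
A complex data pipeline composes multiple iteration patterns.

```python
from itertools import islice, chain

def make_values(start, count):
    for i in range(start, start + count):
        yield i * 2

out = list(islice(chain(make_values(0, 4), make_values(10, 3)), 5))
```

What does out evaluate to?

Step 1: make_values(0, 4) yields [0, 2, 4, 6].
Step 2: make_values(10, 3) yields [20, 22, 24].
Step 3: chain concatenates: [0, 2, 4, 6, 20, 22, 24].
Step 4: islice takes first 5: [0, 2, 4, 6, 20].
Therefore out = [0, 2, 4, 6, 20].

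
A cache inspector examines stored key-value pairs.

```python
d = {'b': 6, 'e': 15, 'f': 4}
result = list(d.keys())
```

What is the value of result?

Step 1: d.keys() returns the dictionary keys in insertion order.
Therefore result = ['b', 'e', 'f'].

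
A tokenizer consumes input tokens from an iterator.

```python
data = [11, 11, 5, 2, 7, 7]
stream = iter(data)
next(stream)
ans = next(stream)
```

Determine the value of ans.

Step 1: Create iterator over [11, 11, 5, 2, 7, 7].
Step 2: next() consumes 11.
Step 3: next() returns 11.
Therefore ans = 11.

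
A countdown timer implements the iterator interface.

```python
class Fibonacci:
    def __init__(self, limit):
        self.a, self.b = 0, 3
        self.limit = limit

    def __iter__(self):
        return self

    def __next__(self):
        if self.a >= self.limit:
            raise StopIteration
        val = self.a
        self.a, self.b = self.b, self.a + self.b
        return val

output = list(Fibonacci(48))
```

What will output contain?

Step 1: Fibonacci-like sequence (a=0, b=3) until >= 48:
  Yield 0, then a,b = 3,3
  Yield 3, then a,b = 3,6
  Yield 3, then a,b = 6,9
  Yield 6, then a,b = 9,15
  Yield 9, then a,b = 15,24
  Yield 15, then a,b = 24,39
  Yield 24, then a,b = 39,63
  Yield 39, then a,b = 63,102
Step 2: 63 >= 48, stop.
Therefore output = [0, 3, 3, 6, 9, 15, 24, 39].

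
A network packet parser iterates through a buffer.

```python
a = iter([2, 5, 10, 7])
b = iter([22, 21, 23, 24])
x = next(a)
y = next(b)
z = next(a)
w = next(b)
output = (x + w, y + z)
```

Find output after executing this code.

Step 1: a iterates [2, 5, 10, 7], b iterates [22, 21, 23, 24].
Step 2: x = next(a) = 2, y = next(b) = 22.
Step 3: z = next(a) = 5, w = next(b) = 21.
Step 4: output = (2 + 21, 22 + 5) = (23, 27).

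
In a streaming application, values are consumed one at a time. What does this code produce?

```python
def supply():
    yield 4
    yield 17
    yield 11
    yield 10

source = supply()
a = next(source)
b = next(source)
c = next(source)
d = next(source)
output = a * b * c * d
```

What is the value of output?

Step 1: Create generator and consume all values:
  a = next(source) = 4
  b = next(source) = 17
  c = next(source) = 11
  d = next(source) = 10
Step 2: output = 4 * 17 * 11 * 10 = 7480.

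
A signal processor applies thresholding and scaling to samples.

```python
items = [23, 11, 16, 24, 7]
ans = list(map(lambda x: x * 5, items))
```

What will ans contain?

Step 1: Apply lambda x: x * 5 to each element:
  23 -> 115
  11 -> 55
  16 -> 80
  24 -> 120
  7 -> 35
Therefore ans = [115, 55, 80, 120, 35].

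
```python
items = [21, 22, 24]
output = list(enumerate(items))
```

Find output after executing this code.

Step 1: enumerate pairs each element with its index:
  (0, 21)
  (1, 22)
  (2, 24)
Therefore output = [(0, 21), (1, 22), (2, 24)].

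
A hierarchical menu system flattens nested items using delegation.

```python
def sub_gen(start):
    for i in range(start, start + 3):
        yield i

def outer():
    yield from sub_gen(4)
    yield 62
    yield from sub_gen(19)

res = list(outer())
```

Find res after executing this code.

Step 1: outer() delegates to sub_gen(4):
  yield 4
  yield 5
  yield 6
Step 2: yield 62
Step 3: Delegates to sub_gen(19):
  yield 19
  yield 20
  yield 21
Therefore res = [4, 5, 6, 62, 19, 20, 21].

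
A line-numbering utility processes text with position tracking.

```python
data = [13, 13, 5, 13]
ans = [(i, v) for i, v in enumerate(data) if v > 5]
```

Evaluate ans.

Step 1: Filter enumerate([13, 13, 5, 13]) keeping v > 5:
  (0, 13): 13 > 5, included
  (1, 13): 13 > 5, included
  (2, 5): 5 <= 5, excluded
  (3, 13): 13 > 5, included
Therefore ans = [(0, 13), (1, 13), (3, 13)].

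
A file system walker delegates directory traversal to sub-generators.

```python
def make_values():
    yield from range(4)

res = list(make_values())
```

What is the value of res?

Step 1: yield from delegates to the iterable, yielding each element.
Step 2: Collected values: [0, 1, 2, 3].
Therefore res = [0, 1, 2, 3].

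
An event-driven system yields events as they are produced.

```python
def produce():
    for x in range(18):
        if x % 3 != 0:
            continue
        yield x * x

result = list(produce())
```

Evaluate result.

Step 1: Only yield x**2 when x is divisible by 3:
  x=0: 0 % 3 == 0, yield 0**2 = 0
  x=3: 3 % 3 == 0, yield 3**2 = 9
  x=6: 6 % 3 == 0, yield 6**2 = 36
  x=9: 9 % 3 == 0, yield 9**2 = 81
  x=12: 12 % 3 == 0, yield 12**2 = 144
  x=15: 15 % 3 == 0, yield 15**2 = 225
Therefore result = [0, 9, 36, 81, 144, 225].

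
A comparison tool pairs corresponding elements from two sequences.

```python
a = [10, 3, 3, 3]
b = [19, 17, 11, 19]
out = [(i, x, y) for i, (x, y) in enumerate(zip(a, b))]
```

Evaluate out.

Step 1: enumerate(zip(a, b)) gives index with paired elements:
  i=0: (10, 19)
  i=1: (3, 17)
  i=2: (3, 11)
  i=3: (3, 19)
Therefore out = [(0, 10, 19), (1, 3, 17), (2, 3, 11), (3, 3, 19)].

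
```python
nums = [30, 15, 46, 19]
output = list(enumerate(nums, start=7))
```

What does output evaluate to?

Step 1: enumerate with start=7:
  (7, 30)
  (8, 15)
  (9, 46)
  (10, 19)
Therefore output = [(7, 30), (8, 15), (9, 46), (10, 19)].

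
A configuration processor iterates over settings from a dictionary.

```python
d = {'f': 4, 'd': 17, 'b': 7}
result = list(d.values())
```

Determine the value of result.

Step 1: d.values() returns the dictionary values in insertion order.
Therefore result = [4, 17, 7].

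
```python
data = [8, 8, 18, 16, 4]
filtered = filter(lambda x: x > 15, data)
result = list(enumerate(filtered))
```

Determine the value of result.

Step 1: Filter [8, 8, 18, 16, 4] for > 15: [18, 16].
Step 2: enumerate re-indexes from 0: [(0, 18), (1, 16)].
Therefore result = [(0, 18), (1, 16)].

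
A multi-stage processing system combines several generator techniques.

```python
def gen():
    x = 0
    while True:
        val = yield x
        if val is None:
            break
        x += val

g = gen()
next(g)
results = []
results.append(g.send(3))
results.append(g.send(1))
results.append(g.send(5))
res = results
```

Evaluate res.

Step 1: next(g) -> yield 0.
Step 2: send(3) -> x = 3, yield 3.
Step 3: send(1) -> x = 4, yield 4.
Step 4: send(5) -> x = 9, yield 9.
Therefore res = [3, 4, 9].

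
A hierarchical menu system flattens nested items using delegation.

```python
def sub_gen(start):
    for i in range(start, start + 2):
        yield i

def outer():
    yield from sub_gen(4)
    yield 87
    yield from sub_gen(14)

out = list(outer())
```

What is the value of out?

Step 1: outer() delegates to sub_gen(4):
  yield 4
  yield 5
Step 2: yield 87
Step 3: Delegates to sub_gen(14):
  yield 14
  yield 15
Therefore out = [4, 5, 87, 14, 15].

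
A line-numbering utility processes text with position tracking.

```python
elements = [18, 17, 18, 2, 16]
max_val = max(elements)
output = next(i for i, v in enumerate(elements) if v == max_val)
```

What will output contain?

Step 1: max([18, 17, 18, 2, 16]) = 18.
Step 2: Find first index where value == 18:
  Index 0: 18 == 18, found!
Therefore output = 0.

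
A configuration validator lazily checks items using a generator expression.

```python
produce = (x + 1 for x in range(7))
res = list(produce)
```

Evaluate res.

Step 1: For each x in range(7), compute x+1:
  x=0: 0+1 = 1
  x=1: 1+1 = 2
  x=2: 2+1 = 3
  x=3: 3+1 = 4
  x=4: 4+1 = 5
  x=5: 5+1 = 6
  x=6: 6+1 = 7
Therefore res = [1, 2, 3, 4, 5, 6, 7].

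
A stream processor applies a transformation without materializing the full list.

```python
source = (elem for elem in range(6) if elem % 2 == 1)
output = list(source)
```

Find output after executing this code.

Step 1: Filter range(6) keeping only odd values:
  elem=0: even, excluded
  elem=1: odd, included
  elem=2: even, excluded
  elem=3: odd, included
  elem=4: even, excluded
  elem=5: odd, included
Therefore output = [1, 3, 5].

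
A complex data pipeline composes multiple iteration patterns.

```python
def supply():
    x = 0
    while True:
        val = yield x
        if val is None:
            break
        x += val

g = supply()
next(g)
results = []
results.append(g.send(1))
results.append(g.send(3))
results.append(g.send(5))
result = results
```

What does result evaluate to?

Step 1: next(g) -> yield 0.
Step 2: send(1) -> x = 1, yield 1.
Step 3: send(3) -> x = 4, yield 4.
Step 4: send(5) -> x = 9, yield 9.
Therefore result = [1, 4, 9].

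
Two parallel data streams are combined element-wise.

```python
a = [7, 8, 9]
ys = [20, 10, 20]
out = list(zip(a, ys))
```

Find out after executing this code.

Step 1: zip pairs elements at same index:
  Index 0: (7, 20)
  Index 1: (8, 10)
  Index 2: (9, 20)
Therefore out = [(7, 20), (8, 10), (9, 20)].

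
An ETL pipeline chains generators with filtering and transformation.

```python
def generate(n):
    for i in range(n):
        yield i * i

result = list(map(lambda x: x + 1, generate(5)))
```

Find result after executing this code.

Step 1: generate(5) yields squares: [0, 1, 4, 9, 16].
Step 2: map adds 1 to each: [1, 2, 5, 10, 17].
Therefore result = [1, 2, 5, 10, 17].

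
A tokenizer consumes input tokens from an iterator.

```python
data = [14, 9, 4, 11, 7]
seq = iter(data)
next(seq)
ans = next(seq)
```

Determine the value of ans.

Step 1: Create iterator over [14, 9, 4, 11, 7].
Step 2: next() consumes 14.
Step 3: next() returns 9.
Therefore ans = 9.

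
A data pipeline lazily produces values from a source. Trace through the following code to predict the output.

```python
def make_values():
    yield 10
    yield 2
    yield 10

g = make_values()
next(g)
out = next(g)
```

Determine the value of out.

Step 1: make_values() creates a generator.
Step 2: next(g) yields 10 (consumed and discarded).
Step 3: next(g) yields 2, assigned to out.
Therefore out = 2.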